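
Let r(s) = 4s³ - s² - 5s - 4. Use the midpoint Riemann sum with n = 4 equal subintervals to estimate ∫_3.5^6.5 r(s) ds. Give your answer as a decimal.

Δs = (6.5 − 3.5)/4 = 0.75.
Midpoints: 3.875, 4.625, 5.375, 6.125.
r(3.875) = 194.3515625, r(4.625) = 347.2109375, r(5.375) = 561.3828125, r(6.125) = 846.9921875.
Sum = Δs · [r(3.875) + r(4.625) + r(5.375) + r(6.125)].
Sum = 1462.453125.

1462.453125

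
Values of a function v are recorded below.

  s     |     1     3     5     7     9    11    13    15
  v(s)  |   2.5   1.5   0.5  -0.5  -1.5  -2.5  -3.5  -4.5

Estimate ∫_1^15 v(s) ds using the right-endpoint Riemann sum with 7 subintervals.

Δs = 2.
Sum = 2·[1.5 + 0.5 + (-0.5) + (-1.5) + (-2.5) + (-3.5) + (-4.5)] = -21.

-21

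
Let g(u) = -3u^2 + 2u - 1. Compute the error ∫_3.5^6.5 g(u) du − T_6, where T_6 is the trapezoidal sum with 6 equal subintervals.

0.375

Exact integral: ∫_3.5^6.5 g(u) du = -204.75.
T_6 = -205.125.
Error = -204.75 − (-205.125) = 0.375.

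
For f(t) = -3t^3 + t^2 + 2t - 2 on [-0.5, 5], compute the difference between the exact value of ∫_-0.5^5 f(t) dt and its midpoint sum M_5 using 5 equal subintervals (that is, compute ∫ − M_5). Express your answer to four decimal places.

Exact integral: ∫_-0.5^5 f(t) dt ≈ -413.244792.
M_5 = -402.5690625.
Error ≈ -413.244792 − (-402.5690625) ≈ -10.6757.

-10.6757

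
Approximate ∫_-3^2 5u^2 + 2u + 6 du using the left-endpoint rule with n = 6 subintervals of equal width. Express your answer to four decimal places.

92.4769

Δu = (2 − (-3))/6 = 5/6.
Left endpoints: -3, -13/6, -4/3, -0.5, 1/3, 7/6.
f(-3) = 45, f(-13/6) = 905/36, f(-4/3) = 110/9, f(-0.5) = 6.25, f(1/3) = 65/9, f(7/6) = 545/36.
Sum = Δu · [f(-3) + f(-13/6) + f(-4/3) + ...].
Sum ≈ 92.4769.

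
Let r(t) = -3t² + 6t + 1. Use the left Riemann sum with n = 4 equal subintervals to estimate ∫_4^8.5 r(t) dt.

-299.98828125

Δt = (8.5 − 4)/4 = 1.125.
Left endpoints: 4, 5.125, 6.25, 7.375.
r(4) = -23, r(5.125) = -47.046875, r(6.25) = -78.6875, r(7.375) = -117.921875.
Sum = Δt · [r(4) + r(5.125) + r(6.25) + r(7.375)].
Sum = -299.98828125.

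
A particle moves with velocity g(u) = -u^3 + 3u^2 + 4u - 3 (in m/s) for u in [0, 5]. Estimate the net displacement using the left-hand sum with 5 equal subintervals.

Δu = (5 − 0)/5 = 1.
Left endpoints: 0, 1, 2, 3, 4.
g(0) = -3, g(1) = 3, g(2) = 9, g(3) = 9, g(4) = -3.
Sum = Δu · [g(0) + g(1) + g(2) + g(3) + g(4)].
Sum = 15.

15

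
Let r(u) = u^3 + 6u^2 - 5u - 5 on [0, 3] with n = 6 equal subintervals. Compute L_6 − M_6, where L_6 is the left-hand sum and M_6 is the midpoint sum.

-14.53125

L_6 = 21.5625.
M_6 = 36.09375.
L_6 − M_6 = -14.53125.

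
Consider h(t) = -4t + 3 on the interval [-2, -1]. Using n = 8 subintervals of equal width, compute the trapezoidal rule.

9

Δt = (-1 − (-2))/8 = 0.125.
h(-2) = 11, h(-1.875) = 10.5, h(-1.75) = 10, h(-1.625) = 9.5, h(-1.5) = 9, h(-1.375) = 8.5, h(-1.25) = 8, h(-1.125) = 7.5, h(-1) = 7.
T_8 = (Δt/2)·[h(t_0) + 2h(t_1) + ... + 2h(t_{7}) + h(t_8)].
Sum = 9.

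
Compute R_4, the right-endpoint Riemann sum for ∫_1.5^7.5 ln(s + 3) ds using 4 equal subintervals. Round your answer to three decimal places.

Δs = (7.5 − 1.5)/4 = 1.5.
Right endpoints: 3, 4.5, 6, 7.5.
f(3) ≈ 1.792, f(4.5) ≈ 2.015, f(6) ≈ 2.197, f(7.5) ≈ 2.351.
Sum = Δs · [f(3) + f(4.5) + f(6) + f(7.5)].
Sum ≈ 12.533.

12.533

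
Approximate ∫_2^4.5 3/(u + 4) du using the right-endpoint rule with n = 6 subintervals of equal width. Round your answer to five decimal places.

1.01489

Δu = (4.5 − 2)/6 = 5/12.
Right endpoints: 29/12, 17/6, 3.25, 11/3, 49/12, 4.5.
f(29/12) = 36/77, f(17/6) = 18/41, f(3.25) = 12/29, f(11/3) = 9/23, f(49/12) = 36/97, f(4.5) = 6/17.
Sum = Δu · [f(29/12) + f(17/6) + f(3.25) + ...].
Sum ≈ 1.01489.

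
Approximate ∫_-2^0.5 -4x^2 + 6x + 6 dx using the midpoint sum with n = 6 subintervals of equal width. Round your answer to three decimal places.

-6.939

Δx = (0.5 − (-2))/6 = 5/12.
Midpoints: -43/24, -1.375, -23/24, -13/24, -0.125, 7/24.
f(-43/24) = -2533/144, f(-1.375) = -9.8125, f(-23/24) = -493/144, f(-13/24) = 227/144, f(-0.125) = 5.1875, f(7/24) = 1067/144.
Sum = Δx · [f(-43/24) + f(-1.375) + f(-23/24) + ...].
Sum ≈ -6.939.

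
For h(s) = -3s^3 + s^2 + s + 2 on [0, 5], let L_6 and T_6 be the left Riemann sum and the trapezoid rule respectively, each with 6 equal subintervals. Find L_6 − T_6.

143.75

L_6 ≈ -273.275463.
T_6 ≈ -417.025463.
L_6 − T_6 = 143.75.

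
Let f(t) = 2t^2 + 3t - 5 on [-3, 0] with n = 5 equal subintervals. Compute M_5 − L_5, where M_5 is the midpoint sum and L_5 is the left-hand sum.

M_5 = -10.68.
L_5 = -7.44.
M_5 − L_5 = -3.24.

-3.24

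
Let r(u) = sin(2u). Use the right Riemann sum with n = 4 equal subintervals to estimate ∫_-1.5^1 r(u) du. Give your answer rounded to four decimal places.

0.0797

Δu = (1 − (-1.5))/4 = 0.625.
Right endpoints: -0.875, -0.25, 0.375, 1.
r(-0.875) ≈ -0.9840, r(-0.25) ≈ -0.4794, r(0.375) ≈ 0.6816, r(1) ≈ 0.9093.
Sum = Δu · [r(-0.875) + r(-0.25) + r(0.375) + r(1)].
Sum ≈ 0.0797.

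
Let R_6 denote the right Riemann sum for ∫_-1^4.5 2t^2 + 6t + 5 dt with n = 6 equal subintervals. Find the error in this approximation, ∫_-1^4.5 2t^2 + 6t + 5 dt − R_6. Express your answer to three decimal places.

Exact integral: ∫_-1^4.5 f(t) dt ≈ 146.66667.
R_6 ≈ 180.97801.
Error ≈ 146.66667 − 180.97801 ≈ -34.311.

-34.311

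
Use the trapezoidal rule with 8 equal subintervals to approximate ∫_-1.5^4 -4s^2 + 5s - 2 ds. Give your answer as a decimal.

-68.19140625

Δs = (4 − (-1.5))/8 = 0.6875.
f(-1.5) = -18.5, f(-0.8125) = -8.703125, f(-0.125) = -2.6875, f(0.5625) = -0.453125, f(1.25) = -2, f(1.9375) = -7.328125, f(2.625) = -16.4375, f(3.3125) = -29.328125, f(4) = -46.
T_8 = (Δs/2)·[f(s_0) + 2f(s_1) + ... + 2f(s_{7}) + f(s_8)].
Sum = -68.19140625.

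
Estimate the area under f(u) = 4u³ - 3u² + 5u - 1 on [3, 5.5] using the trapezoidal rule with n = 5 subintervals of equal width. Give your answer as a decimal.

750.3125

Δu = (5.5 − 3)/5 = 0.5.
f(3) = 95, f(3.5) = 151.25, f(4) = 227, f(4.5) = 325.25, f(5) = 449, f(5.5) = 601.25.
T_5 = (Δu/2)·[f(u_0) + 2f(u_1) + ... + 2f(u_{4}) + f(u_5)].
Sum = 750.3125.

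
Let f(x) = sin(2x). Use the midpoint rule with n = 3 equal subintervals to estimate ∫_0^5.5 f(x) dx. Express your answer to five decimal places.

0.94499

Δx = (5.5 − 0)/3 = 11/6.
Midpoints: 11/12, 2.75, 55/12.
f(11/12) ≈ 0.96573, f(2.75) ≈ -0.70554, f(55/12) ≈ 0.25525.
Sum = Δx · [f(11/12) + f(2.75) + f(55/12)].
Sum ≈ 0.94499.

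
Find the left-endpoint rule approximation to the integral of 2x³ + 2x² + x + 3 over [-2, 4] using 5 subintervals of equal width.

99.12

Δx = (4 − (-2))/5 = 1.2.
Left endpoints: -2, -0.8, 0.4, 1.6, 2.8.
f(-2) = -7, f(-0.8) = 2.456, f(0.4) = 3.848, f(1.6) = 17.912, f(2.8) = 65.384.
Sum = Δx · [f(-2) + f(-0.8) + f(0.4) + f(1.6) + f(2.8)].
Sum = 99.12.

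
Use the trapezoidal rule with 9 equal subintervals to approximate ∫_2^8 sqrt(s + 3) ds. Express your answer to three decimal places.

Δs = (8 − 2)/9 = 2/3.
f(2) ≈ 2.236, f(8/3) ≈ 2.380, f(10/3) ≈ 2.517, f(4) ≈ 2.646, f(14/3) ≈ 2.769, f(16/3) ≈ 2.887, f(6) ≈ 3.000, f(20/3) ≈ 3.109, f(22/3) ≈ 3.215, f(8) ≈ 3.317.
T_9 = (Δs/2)·[f(s_0) + 2f(s_1) + ... + 2f(s_{8}) + f(s_9)].
Sum ≈ 16.866.

16.866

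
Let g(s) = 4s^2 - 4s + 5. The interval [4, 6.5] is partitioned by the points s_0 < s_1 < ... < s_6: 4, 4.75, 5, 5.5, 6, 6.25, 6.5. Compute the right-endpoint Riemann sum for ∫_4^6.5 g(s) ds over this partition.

264

Subinterval widths: 0.75, 0.25, 0.5, 0.5, 0.25, 0.25.
Right endpoints: 4.75, 5, 5.5, 6, 6.25, 6.5.
g(4.75) = 76.25, g(5) = 85, g(5.5) = 104, g(6) = 125, g(6.25) = 136.25, g(6.5) = 148.
Sum = Σ Δs_i · g(s_i).
Sum = 264.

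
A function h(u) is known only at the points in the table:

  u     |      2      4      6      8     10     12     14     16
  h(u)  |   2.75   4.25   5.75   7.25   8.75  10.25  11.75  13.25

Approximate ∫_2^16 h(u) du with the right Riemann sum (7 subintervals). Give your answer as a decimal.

Δu = 2.
Sum = 2·[4.25 + 5.75 + 7.25 + 8.75 + 10.25 + 11.75 + 13.25] = 122.5.

122.5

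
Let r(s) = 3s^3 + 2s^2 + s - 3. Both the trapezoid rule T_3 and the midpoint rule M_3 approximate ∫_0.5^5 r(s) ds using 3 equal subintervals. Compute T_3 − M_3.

67.7109375

T_3 = 595.96875.
M_3 = 528.2578125.
T_3 − M_3 = 67.7109375.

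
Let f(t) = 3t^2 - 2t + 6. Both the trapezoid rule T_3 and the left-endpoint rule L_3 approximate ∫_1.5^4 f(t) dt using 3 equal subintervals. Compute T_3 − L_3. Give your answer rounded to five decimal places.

T_3 ≈ 62.7430556.
L_3 ≈ 47.6388889.
T_3 − L_3 ≈ 15.10417.

15.10417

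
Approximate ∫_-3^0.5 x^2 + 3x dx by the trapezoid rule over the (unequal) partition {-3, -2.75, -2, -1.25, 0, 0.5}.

Subinterval widths: 0.25, 0.75, 0.75, 1.25, 0.5.
f(-3) = 0, f(-2.75) = -0.6875, f(-2) = -2, f(-1.25) = -2.1875, f(0) = 0, f(0.5) = 1.75.
On each subinterval the trapezoid contributes (Δx_i/2)·[f(x_{i-1}) + f(x_i)].
Sum = -3.59375.

-3.59375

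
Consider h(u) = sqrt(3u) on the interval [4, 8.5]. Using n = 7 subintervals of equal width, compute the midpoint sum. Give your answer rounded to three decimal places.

Δu = (8.5 − 4)/7 = 9/14.
Midpoints: 121/28, 139/28, 157/28, 6.25, 193/28, 211/28, 229/28.
h(121/28) ≈ 3.601, h(139/28) ≈ 3.859, h(157/28) ≈ 4.101, h(6.25) ≈ 4.330, h(193/28) ≈ 4.547, h(211/28) ≈ 4.755, h(229/28) ≈ 4.953.
Sum = Δu · [h(121/28) + h(139/28) + h(157/28) + ...].
Sum ≈ 19.380.

19.380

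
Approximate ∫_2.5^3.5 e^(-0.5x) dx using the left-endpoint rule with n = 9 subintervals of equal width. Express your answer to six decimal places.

0.231783

Δx = (3.5 − 2.5)/9 = 1/9.
Left endpoints: 2.5, 47/18, 49/18, 17/6, 53/18, 55/18, 19/6, 59/18, 61/18.
f(2.5) ≈ 0.286505, f(47/18) ≈ 0.271022, f(49/18) ≈ 0.256376, f(17/6) ≈ 0.242521, f(53/18) ≈ 0.229415, f(55/18) ≈ 0.217017, f(19/6) ≈ 0.205290, f(59/18) ≈ 0.194196, f(61/18) ≈ 0.183701.
Sum = Δx · [f(2.5) + f(47/18) + f(49/18) + ...].
Sum ≈ 0.231783.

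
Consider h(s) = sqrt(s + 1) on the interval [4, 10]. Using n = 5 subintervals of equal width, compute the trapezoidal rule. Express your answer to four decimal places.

16.8596

Δs = (10 − 4)/5 = 1.2.
h(4) ≈ 2.2361, h(5.2) ≈ 2.4900, h(6.4) ≈ 2.7203, h(7.6) ≈ 2.9326, h(8.8) ≈ 3.1305, h(10) ≈ 3.3166.
T_5 = (Δs/2)·[h(s_0) + 2h(s_1) + ... + 2h(s_{4}) + h(s_5)].
Sum ≈ 16.8596.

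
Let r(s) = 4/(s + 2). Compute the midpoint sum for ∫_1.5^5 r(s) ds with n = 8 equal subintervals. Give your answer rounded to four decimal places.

Δs = (5 − 1.5)/8 = 0.4375.
Midpoints: 1.71875, 2.15625, 2.59375, 3.03125, 3.46875, 3.90625, 4.34375, 4.78125.
r(1.71875) = 128/119, r(2.15625) = 128/133, r(2.59375) = 128/147, r(3.03125) = 128/161, r(3.46875) = 128/175, r(3.90625) = 128/189, r(4.34375) = 128/203, r(4.78125) = 128/217.
Sum = Δs · [r(1.71875) + r(2.15625) + r(2.59375) + ...].
Sum ≈ 2.7706.

2.7706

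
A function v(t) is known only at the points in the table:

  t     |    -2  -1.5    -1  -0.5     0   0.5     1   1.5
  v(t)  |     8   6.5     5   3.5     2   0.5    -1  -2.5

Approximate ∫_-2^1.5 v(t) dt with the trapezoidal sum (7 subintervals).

9.625

Δt = 0.5.
T_7 = (0.5/2)·[8 + 2·6.5 + 2·5 + 2·3.5 + 2·2 + 2·0.5 + 2·(-1) + (-2.5)] = 9.625.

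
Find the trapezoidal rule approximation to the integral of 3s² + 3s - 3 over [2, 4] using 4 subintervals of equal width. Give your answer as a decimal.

68.25

Δs = (4 − 2)/4 = 0.5.
f(2) = 15, f(2.5) = 23.25, f(3) = 33, f(3.5) = 44.25, f(4) = 57.
T_4 = (Δs/2)·[f(s_0) + 2f(s_1) + 2f(s_2) + 2f(s_3) + f(s_4)].
Sum = 68.25.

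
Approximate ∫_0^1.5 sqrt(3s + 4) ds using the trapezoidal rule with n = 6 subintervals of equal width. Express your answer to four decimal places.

Δs = (1.5 − 0)/6 = 0.25.
f(0) ≈ 2.0000, f(0.25) ≈ 2.1794, f(0.5) ≈ 2.3452, f(0.75) ≈ 2.5000, f(1) ≈ 2.6458, f(1.25) ≈ 2.7839, f(1.5) ≈ 2.9155.
T_6 = (Δs/2)·[f(s_0) + 2f(s_1) + ... + 2f(s_{5}) + f(s_6)].
Sum ≈ 3.7280.

3.7280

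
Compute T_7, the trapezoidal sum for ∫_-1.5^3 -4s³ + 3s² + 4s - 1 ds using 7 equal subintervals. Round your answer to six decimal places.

Δs = (3 − (-1.5))/7 = 9/14.
f(-1.5) = 13.25, f(-6/7) = 101/343, f(-3/14) = -2305/1372, f(3/7) = 326/343, f(15/14) = 2483/1372, f(12/7) = -1879/343, f(33/14) = -37441/1372, f(3) = -70.
T_7 = (Δs/2)·[f(s_0) + 2f(s_1) + ... + 2f(s_{6}) + f(s_7)].
Sum ≈ -38.422194.

-38.422194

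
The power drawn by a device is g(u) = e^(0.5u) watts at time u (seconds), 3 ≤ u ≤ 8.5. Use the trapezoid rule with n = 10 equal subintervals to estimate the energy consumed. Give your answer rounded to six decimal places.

Δu = (8.5 − 3)/10 = 0.55.
g(3) ≈ 4.481689, g(3.55) ≈ 5.900281, g(4.1) ≈ 7.767901, g(4.65) ≈ 10.226680, g(5.2) ≈ 13.463738, g(5.75) ≈ 17.725424, g(6.3) ≈ 23.336065, g(6.85) ≈ 30.722645, g(7.4) ≈ 40.447304, g(7.95) ≈ 53.250117, g(8.5) ≈ 70.105412.
T_10 = (Δu/2)·[g(u_0) + 2g(u_1) + ... + 2g(u_{9}) + g(u_10)].
Sum ≈ 132.073538.

132.073538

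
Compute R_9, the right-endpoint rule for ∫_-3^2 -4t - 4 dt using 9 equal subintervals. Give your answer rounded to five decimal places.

Δt = (2 − (-3))/9 = 5/9.
Right endpoints: -22/9, -17/9, -4/3, -7/9, -2/9, 1/3, 8/9, 13/9, 2.
f(-22/9) = 52/9, f(-17/9) = 32/9, f(-4/3) = 4/3, f(-7/9) = -8/9, f(-2/9) = -28/9, f(1/3) = -16/3, f(8/9) = -68/9, f(13/9) = -88/9, f(2) = -12.
Sum = Δt · [f(-22/9) + f(-17/9) + f(-4/3) + ...].
Sum ≈ -15.55556.

-15.55556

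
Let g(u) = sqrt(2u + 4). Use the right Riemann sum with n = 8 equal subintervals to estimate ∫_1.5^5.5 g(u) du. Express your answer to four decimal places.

13.4958

Δu = (5.5 − 1.5)/8 = 0.5.
Right endpoints: 2, 2.5, 3, 3.5, 4, 4.5, 5, 5.5.
g(2) ≈ 2.8284, g(2.5) ≈ 3.0000, g(3) ≈ 3.1623, g(3.5) ≈ 3.3166, g(4) ≈ 3.4641, g(4.5) ≈ 3.6056, g(5) ≈ 3.7417, g(5.5) ≈ 3.8730.
Sum = Δu · [g(2) + g(2.5) + g(3) + ...].
Sum ≈ 13.4958.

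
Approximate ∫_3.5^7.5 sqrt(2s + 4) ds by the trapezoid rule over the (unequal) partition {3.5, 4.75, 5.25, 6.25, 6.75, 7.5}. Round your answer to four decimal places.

15.4394

Subinterval widths: 1.25, 0.5, 1, 0.5, 0.75.
f(3.5) ≈ 3.3166, f(4.75) ≈ 3.6742, f(5.25) ≈ 3.8079, f(6.25) ≈ 4.0620, f(6.75) ≈ 4.1833, f(7.5) ≈ 4.3589.
On each subinterval the trapezoid contributes (Δs_i/2)·[f(s_{i-1}) + f(s_i)].
Sum ≈ 15.4394.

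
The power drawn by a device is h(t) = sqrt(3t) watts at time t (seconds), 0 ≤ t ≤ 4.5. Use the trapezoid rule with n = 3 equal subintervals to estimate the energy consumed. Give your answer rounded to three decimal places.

Δt = (4.5 − 0)/3 = 1.5.
h(0) ≈ 0.000, h(1.5) ≈ 2.121, h(3) ≈ 3.000, h(4.5) ≈ 3.674.
T_3 = (Δt/2)·[h(t_0) + 2h(t_1) + 2h(t_2) + h(t_3)].
Sum ≈ 10.438.

10.438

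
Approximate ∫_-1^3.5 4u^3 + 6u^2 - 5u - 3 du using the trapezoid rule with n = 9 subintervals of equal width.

Δu = (3.5 − (-1))/9 = 0.5.
f(-1) = 4, f(-0.5) = 0.5, f(0) = -3, f(0.5) = -3.5, f(1) = 2, f(1.5) = 16.5, f(2) = 43, f(2.5) = 84.5, f(3) = 144, f(3.5) = 224.5.
T_9 = (Δu/2)·[f(u_0) + 2f(u_1) + ... + 2f(u_{8}) + f(u_9)].
Sum = 199.125.

199.125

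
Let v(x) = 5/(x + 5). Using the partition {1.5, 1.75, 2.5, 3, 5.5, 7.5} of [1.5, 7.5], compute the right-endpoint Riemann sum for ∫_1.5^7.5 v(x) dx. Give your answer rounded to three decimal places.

2.988

Subinterval widths: 0.25, 0.75, 0.5, 2.5, 2.
Right endpoints: 1.75, 2.5, 3, 5.5, 7.5.
v(1.75) = 20/27, v(2.5) = 2/3, v(3) = 0.625, v(5.5) = 10/21, v(7.5) = 0.4.
Sum = Σ Δx_i · v(x_i).
Sum ≈ 2.988.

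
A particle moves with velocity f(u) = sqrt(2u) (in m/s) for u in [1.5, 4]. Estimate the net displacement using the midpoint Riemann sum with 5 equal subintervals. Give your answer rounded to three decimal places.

Δu = (4 − 1.5)/5 = 0.5.
Midpoints: 1.75, 2.25, 2.75, 3.25, 3.75.
f(1.75) ≈ 1.871, f(2.25) ≈ 2.121, f(2.75) ≈ 2.345, f(3.25) ≈ 2.550, f(3.75) ≈ 2.739.
Sum = Δu · [f(1.75) + f(2.25) + f(2.75) + f(3.25) + f(3.75)].
Sum ≈ 5.813.

5.813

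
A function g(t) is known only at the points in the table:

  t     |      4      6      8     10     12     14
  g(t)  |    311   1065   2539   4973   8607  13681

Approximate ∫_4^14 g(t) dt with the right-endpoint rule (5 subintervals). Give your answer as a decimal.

Δt = 2.
Sum = 2·[1065 + 2539 + 4973 + 8607 + 13681] = 61730.

61730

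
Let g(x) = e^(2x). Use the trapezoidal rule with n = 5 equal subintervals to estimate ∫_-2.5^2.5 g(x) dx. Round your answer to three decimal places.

97.431

Δx = (2.5 − (-2.5))/5 = 1.
g(-2.5) ≈ 0.007, g(-1.5) ≈ 0.050, g(-0.5) ≈ 0.368, g(0.5) ≈ 2.718, g(1.5) ≈ 20.086, g(2.5) ≈ 148.413.
T_5 = (Δx/2)·[g(x_0) + 2g(x_1) + ... + 2g(x_{4}) + g(x_5)].
Sum ≈ 97.431.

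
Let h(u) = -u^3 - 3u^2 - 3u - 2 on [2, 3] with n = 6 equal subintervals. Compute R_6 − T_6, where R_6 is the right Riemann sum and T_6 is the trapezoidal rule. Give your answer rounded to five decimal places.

R_6 ≈ -47.8819444.
T_6 ≈ -44.7986111.
R_6 − T_6 ≈ -3.08333.

-3.08333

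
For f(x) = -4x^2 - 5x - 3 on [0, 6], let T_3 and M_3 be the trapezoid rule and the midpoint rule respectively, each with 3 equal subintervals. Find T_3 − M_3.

-24

T_3 = -412.
M_3 = -388.
T_3 − M_3 = -24.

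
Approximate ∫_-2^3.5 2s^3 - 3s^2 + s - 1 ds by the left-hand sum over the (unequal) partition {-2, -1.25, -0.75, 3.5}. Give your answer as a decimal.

-46.8671875

Subinterval widths: 0.75, 0.5, 4.25.
Left endpoints: -2, -1.25, -0.75.
f(-2) = -31, f(-1.25) = -10.84375, f(-0.75) = -4.28125.
Sum = Σ Δs_i · f(s_i).
Sum = -46.8671875.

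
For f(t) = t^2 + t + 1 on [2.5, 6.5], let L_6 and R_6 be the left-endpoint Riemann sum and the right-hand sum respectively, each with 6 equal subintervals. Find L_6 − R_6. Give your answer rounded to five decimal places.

L_6 ≈ 95.2962963.
R_6 ≈ 121.9629630.
L_6 − R_6 ≈ -26.66667.

-26.66667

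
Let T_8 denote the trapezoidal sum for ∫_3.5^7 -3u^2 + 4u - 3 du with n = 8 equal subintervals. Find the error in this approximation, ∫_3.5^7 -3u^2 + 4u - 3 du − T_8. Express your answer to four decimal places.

Exact integral: ∫_3.5^7 f(u) du = -237.125.
T_8 ≈ -237.459961.
Error ≈ -237.125 − (-237.459961) ≈ 0.3350.

0.3350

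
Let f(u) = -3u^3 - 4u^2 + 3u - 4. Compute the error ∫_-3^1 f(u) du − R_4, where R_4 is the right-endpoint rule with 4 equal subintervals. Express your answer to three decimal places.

16.667

Exact integral: ∫_-3^1 f(u) du ≈ -5.33333.
R_4 = -22.
Error ≈ -5.33333 − (-22) ≈ 16.667.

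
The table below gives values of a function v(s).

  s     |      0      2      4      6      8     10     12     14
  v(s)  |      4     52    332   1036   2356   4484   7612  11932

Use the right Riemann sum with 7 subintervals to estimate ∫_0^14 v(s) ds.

55608

Δs = 2.
Sum = 2·[52 + 332 + 1036 + 2356 + 4484 + 7612 + 11932] = 55608.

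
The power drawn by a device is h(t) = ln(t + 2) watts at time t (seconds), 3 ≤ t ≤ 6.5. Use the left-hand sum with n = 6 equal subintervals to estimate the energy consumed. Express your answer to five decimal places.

Δt = (6.5 − 3)/6 = 7/12.
Left endpoints: 3, 43/12, 25/6, 4.75, 16/3, 71/12.
h(3) ≈ 1.60944, h(43/12) ≈ 1.71979, h(25/6) ≈ 1.81916, h(4.75) ≈ 1.90954, h(16/3) ≈ 1.99243, h(71/12) ≈ 2.06897.
Sum = Δt · [h(3) + h(43/12) + h(25/6) + ...].
Sum ≈ 6.48627.

6.48627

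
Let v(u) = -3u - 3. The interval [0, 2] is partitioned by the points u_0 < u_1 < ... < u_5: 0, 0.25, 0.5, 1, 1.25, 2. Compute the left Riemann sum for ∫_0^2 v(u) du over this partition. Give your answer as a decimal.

-10.5

Subinterval widths: 0.25, 0.25, 0.5, 0.25, 0.75.
Left endpoints: 0, 0.25, 0.5, 1, 1.25.
v(0) = -3, v(0.25) = -3.75, v(0.5) = -4.5, v(1) = -6, v(1.25) = -6.75.
Sum = Σ Δu_i · v(u_i).
Sum = -10.5.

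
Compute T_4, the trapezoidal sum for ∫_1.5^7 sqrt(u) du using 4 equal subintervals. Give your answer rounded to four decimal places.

11.0881

Δu = (7 − 1.5)/4 = 1.375.
f(1.5) ≈ 1.2247, f(2.875) ≈ 1.6956, f(4.25) ≈ 2.0616, f(5.625) ≈ 2.3717, f(7) ≈ 2.6458.
T_4 = (Δu/2)·[f(u_0) + 2f(u_1) + 2f(u_2) + 2f(u_3) + f(u_4)].
Sum ≈ 11.0881.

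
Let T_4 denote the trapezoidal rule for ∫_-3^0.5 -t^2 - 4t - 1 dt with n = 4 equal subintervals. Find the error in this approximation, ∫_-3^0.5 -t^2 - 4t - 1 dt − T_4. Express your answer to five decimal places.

0.44661

Exact integral: ∫_-3^0.5 f(t) dt ≈ 4.9583333.
T_4 = 4.51171875.
Error ≈ 4.9583333 − 4.51171875 ≈ 0.44661.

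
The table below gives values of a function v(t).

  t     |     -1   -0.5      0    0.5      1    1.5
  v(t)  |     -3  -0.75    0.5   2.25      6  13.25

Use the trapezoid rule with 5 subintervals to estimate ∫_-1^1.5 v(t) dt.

Δt = 0.5.
T_5 = (0.5/2)·[(-3) + 2·(-0.75) + 2·0.5 + 2·2.25 + 2·6 + 13.25] = 6.5625.

6.5625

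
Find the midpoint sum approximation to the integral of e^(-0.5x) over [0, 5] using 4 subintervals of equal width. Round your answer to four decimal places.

1.8063

Δx = (5 − 0)/4 = 1.25.
Midpoints: 0.625, 1.875, 3.125, 4.375.
f(0.625) ≈ 0.7316, f(1.875) ≈ 0.3916, f(3.125) ≈ 0.2096, f(4.375) ≈ 0.1122.
Sum = Δx · [f(0.625) + f(1.875) + f(3.125) + f(4.375)].
Sum ≈ 1.8063.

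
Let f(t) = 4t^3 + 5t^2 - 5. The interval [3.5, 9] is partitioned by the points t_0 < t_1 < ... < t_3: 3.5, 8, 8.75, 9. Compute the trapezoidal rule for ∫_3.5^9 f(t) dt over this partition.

8658.5625

Subinterval widths: 4.5, 0.75, 0.25.
f(3.5) = 227.75, f(8) = 2363, f(8.75) = 3057.5, f(9) = 3316.
On each subinterval the trapezoid contributes (Δt_i/2)·[f(t_{i-1}) + f(t_i)].
Sum = 8658.5625.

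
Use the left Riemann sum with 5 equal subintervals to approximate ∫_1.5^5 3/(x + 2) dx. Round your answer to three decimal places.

Δx = (5 − 1.5)/5 = 0.7.
Left endpoints: 1.5, 2.2, 2.9, 3.6, 4.3.
f(1.5) = 6/7, f(2.2) = 5/7, f(2.9) = 30/49, f(3.6) = 15/28, f(4.3) = 10/21.
Sum = Δx · [f(1.5) + f(2.2) + f(2.9) + f(3.6) + f(4.3)].
Sum ≈ 2.237.

2.237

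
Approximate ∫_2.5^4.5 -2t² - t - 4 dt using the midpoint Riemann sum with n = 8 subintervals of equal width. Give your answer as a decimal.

-65.3125

Δt = (4.5 − 2.5)/8 = 0.25.
Midpoints: 2.625, 2.875, 3.125, 3.375, 3.625, 3.875, 4.125, 4.375.
f(2.625) = -20.40625, f(2.875) = -23.40625, f(3.125) = -26.65625, f(3.375) = -30.15625, f(3.625) = -33.90625, f(3.875) = -37.90625, f(4.125) = -42.15625, f(4.375) = -46.65625.
Sum = Δt · [f(2.625) + f(2.875) + f(3.125) + ...].
Sum = -65.3125.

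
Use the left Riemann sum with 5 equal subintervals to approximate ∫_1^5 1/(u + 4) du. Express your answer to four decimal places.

Δu = (5 − 1)/5 = 0.8.
Left endpoints: 1, 1.8, 2.6, 3.4, 4.2.
f(1) = 0.2, f(1.8) = 5/29, f(2.6) = 5/33, f(3.4) = 5/37, f(4.2) = 5/41.
Sum = Δu · [f(1) + f(1.8) + f(2.6) + f(3.4) + f(4.2)].
Sum ≈ 0.6248.

0.6248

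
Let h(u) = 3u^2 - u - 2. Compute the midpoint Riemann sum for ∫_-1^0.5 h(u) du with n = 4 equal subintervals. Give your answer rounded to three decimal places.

Δu = (0.5 − (-1))/4 = 0.375.
Midpoints: -0.8125, -0.4375, -0.0625, 0.3125.
h(-0.8125) = 0.79296875, h(-0.4375) = -0.98828125, h(-0.0625) = -1.92578125, h(0.3125) = -2.01953125.
Sum = Δu · [h(-0.8125) + h(-0.4375) + h(-0.0625) + h(0.3125)].
Sum ≈ -1.553.

-1.553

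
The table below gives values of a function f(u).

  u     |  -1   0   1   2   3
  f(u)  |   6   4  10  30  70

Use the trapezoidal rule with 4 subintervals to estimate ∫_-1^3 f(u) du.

82

Δu = 1.
T_4 = (1/2)·[6 + 2·4 + 2·10 + 2·30 + 70] = 82.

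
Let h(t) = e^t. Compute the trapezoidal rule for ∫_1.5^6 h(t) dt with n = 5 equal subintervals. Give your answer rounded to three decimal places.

425.519

Δt = (6 − 1.5)/5 = 0.9.
h(1.5) ≈ 4.482, h(2.4) ≈ 11.023, h(3.3) ≈ 27.113, h(4.2) ≈ 66.686, h(5.1) ≈ 164.022, h(6) ≈ 403.429.
T_5 = (Δt/2)·[h(t_0) + 2h(t_1) + ... + 2h(t_{4}) + h(t_5)].
Sum ≈ 425.519.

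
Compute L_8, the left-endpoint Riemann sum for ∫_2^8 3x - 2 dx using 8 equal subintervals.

71.25

Δx = (8 − 2)/8 = 0.75.
Left endpoints: 2, 2.75, 3.5, 4.25, 5, 5.75, 6.5, 7.25.
f(2) = 4, f(2.75) = 6.25, f(3.5) = 8.5, f(4.25) = 10.75, f(5) = 13, f(5.75) = 15.25, f(6.5) = 17.5, f(7.25) = 19.75.
Sum = Δx · [f(2) + f(2.75) + f(3.5) + ...].
Sum = 71.25.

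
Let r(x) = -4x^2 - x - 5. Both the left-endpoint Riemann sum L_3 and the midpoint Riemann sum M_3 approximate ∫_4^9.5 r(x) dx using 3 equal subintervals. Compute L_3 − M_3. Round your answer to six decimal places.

258.805556

L_3 ≈ -857.49074074.
M_3 ≈ -1116.29629630.
L_3 − M_3 ≈ 258.805556.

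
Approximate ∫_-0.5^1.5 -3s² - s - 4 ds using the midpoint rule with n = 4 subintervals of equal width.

-12.375

Δs = (1.5 − (-0.5))/4 = 0.5.
Midpoints: -0.25, 0.25, 0.75, 1.25.
f(-0.25) = -3.9375, f(0.25) = -4.4375, f(0.75) = -6.4375, f(1.25) = -9.9375.
Sum = Δs · [f(-0.25) + f(0.25) + f(0.75) + f(1.25)].
Sum = -12.375.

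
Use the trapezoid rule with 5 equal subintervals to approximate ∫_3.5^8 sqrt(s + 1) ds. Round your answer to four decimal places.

11.6314

Δs = (8 − 3.5)/5 = 0.9.
f(3.5) ≈ 2.1213, f(4.4) ≈ 2.3238, f(5.3) ≈ 2.5100, f(6.2) ≈ 2.6833, f(7.1) ≈ 2.8460, f(8) ≈ 3.0000.
T_5 = (Δs/2)·[f(s_0) + 2f(s_1) + ... + 2f(s_{4}) + f(s_5)].
Sum ≈ 11.6314.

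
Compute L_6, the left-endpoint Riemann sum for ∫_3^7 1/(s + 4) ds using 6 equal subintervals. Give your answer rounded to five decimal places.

0.46975

Δs = (7 − 3)/6 = 2/3.
Left endpoints: 3, 11/3, 13/3, 5, 17/3, 19/3.
f(3) = 1/7, f(11/3) = 3/23, f(13/3) = 0.12, f(5) = 1/9, f(17/3) = 3/29, f(19/3) = 3/31.
Sum = Δs · [f(3) + f(11/3) + f(13/3) + ...].
Sum ≈ 0.46975.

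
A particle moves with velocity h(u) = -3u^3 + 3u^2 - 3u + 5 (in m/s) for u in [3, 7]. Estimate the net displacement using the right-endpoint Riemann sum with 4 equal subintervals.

Δu = (7 − 3)/4 = 1.
Right endpoints: 4, 5, 6, 7.
h(4) = -151, h(5) = -310, h(6) = -553, h(7) = -898.
Sum = Δu · [h(4) + h(5) + h(6) + h(7)].
Sum = -1912.

-1912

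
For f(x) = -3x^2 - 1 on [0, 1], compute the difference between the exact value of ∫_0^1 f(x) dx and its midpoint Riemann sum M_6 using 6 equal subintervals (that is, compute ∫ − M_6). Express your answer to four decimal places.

-0.0069

Exact integral: ∫_0^1 f(x) dx = -2.
M_6 ≈ -1.993056.
Error ≈ -2 − (-1.993056) ≈ -0.0069.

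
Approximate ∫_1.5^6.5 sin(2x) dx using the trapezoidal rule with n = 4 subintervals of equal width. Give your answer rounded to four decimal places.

Δx = (6.5 − 1.5)/4 = 1.25.
f(1.5) ≈ 0.1411, f(2.75) ≈ -0.7055, f(4) ≈ 0.9894, f(5.25) ≈ -0.8797, f(6.5) ≈ 0.4202.
T_4 = (Δx/2)·[f(x_0) + 2f(x_1) + 2f(x_2) + 2f(x_3) + f(x_4)].
Sum ≈ -0.3940.

-0.3940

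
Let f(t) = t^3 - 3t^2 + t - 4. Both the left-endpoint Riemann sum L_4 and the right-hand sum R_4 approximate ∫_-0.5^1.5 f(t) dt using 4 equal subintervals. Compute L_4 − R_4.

L_4 = -9.25.
R_4 = -9.5.
L_4 − R_4 = 0.25.

0.25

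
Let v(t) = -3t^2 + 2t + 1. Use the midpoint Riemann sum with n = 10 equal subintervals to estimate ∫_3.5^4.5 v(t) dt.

Δt = (4.5 − 3.5)/10 = 0.1.
Midpoints: 3.55, 3.65, 3.75, 3.85, 3.95, 4.05, 4.15, 4.25, 4.35, 4.45.
v(3.55) = -29.7075, v(3.65) = -31.6675, v(3.75) = -33.6875, v(3.85) = -35.7675, v(3.95) = -37.9075, v(4.05) = -40.1075, v(4.15) = -42.3675, v(4.25) = -44.6875, v(4.35) = -47.0675, v(4.45) = -49.5075.
Sum = Δt · [v(3.55) + v(3.65) + v(3.75) + ...].
Sum = -39.2475.

-39.2475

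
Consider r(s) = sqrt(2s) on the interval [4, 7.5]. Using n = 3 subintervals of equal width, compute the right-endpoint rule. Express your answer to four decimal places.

12.4210

Δs = (7.5 − 4)/3 = 7/6.
Right endpoints: 31/6, 19/3, 7.5.
r(31/6) ≈ 3.2146, r(19/3) ≈ 3.5590, r(7.5) ≈ 3.8730.
Sum = Δs · [r(31/6) + r(19/3) + r(7.5)].
Sum ≈ 12.4210.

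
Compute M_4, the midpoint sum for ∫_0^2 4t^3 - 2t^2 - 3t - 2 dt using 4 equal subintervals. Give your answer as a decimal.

0.25

Δt = (2 − 0)/4 = 0.5.
Midpoints: 0.25, 0.75, 1.25, 1.75.
f(0.25) = -2.8125, f(0.75) = -3.6875, f(1.25) = -1.0625, f(1.75) = 8.0625.
Sum = Δt · [f(0.25) + f(0.75) + f(1.25) + f(1.75)].
Sum = 0.25.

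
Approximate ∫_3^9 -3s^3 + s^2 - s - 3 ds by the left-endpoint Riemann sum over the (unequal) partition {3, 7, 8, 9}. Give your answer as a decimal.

-2785

Subinterval widths: 4, 1, 1.
Left endpoints: 3, 7, 8.
f(3) = -78, f(7) = -990, f(8) = -1483.
Sum = Σ Δs_i · f(s_i).
Sum = -2785.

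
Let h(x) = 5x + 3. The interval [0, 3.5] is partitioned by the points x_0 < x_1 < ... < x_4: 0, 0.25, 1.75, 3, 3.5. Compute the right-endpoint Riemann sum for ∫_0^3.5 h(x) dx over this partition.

51.4375

Subinterval widths: 0.25, 1.5, 1.25, 0.5.
Right endpoints: 0.25, 1.75, 3, 3.5.
h(0.25) = 4.25, h(1.75) = 11.75, h(3) = 18, h(3.5) = 20.5.
Sum = Σ Δx_i · h(x_i).
Sum = 51.4375.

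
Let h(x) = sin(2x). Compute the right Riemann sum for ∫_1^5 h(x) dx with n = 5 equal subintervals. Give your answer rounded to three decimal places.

Δx = (5 − 1)/5 = 0.8.
Right endpoints: 1.8, 2.6, 3.4, 4.2, 5.
h(1.8) ≈ -0.443, h(2.6) ≈ -0.883, h(3.4) ≈ 0.494, h(4.2) ≈ 0.855, h(5) ≈ -0.544.
Sum = Δx · [h(1.8) + h(2.6) + h(3.4) + h(4.2) + h(5)].
Sum ≈ -0.417.

-0.417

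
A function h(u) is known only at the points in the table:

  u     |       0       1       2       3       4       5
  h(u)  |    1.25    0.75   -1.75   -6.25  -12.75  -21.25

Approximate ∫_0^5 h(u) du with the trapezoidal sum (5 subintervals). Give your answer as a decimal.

-30

Δu = 1.
T_5 = (1/2)·[1.25 + 2·0.75 + 2·(-1.75) + 2·(-6.25) + 2·(-12.75) + (-21.25)] = -30.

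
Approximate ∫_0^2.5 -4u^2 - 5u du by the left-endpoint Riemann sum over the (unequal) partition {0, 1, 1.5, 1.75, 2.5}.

-24.375

Subinterval widths: 1, 0.5, 0.25, 0.75.
Left endpoints: 0, 1, 1.5, 1.75.
f(0) = 0, f(1) = -9, f(1.5) = -16.5, f(1.75) = -21.
Sum = Σ Δu_i · f(u_i).
Sum = -24.375.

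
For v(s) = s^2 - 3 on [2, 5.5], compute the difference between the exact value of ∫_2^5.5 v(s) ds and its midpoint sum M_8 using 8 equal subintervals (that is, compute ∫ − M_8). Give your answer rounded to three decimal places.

Exact integral: ∫_2^5.5 v(s) ds ≈ 42.29167.
M_8 ≈ 42.23584.
Error ≈ 42.29167 − 42.23584 ≈ 0.056.

0.056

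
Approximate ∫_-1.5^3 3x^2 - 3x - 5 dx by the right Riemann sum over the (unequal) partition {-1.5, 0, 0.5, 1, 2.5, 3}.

3

Subinterval widths: 1.5, 0.5, 0.5, 1.5, 0.5.
Right endpoints: 0, 0.5, 1, 2.5, 3.
f(0) = -5, f(0.5) = -5.75, f(1) = -5, f(2.5) = 6.25, f(3) = 13.
Sum = Σ Δx_i · f(x_i).
Sum = 3.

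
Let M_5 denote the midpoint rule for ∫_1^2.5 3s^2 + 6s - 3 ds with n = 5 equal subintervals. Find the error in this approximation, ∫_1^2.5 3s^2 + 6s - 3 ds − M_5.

0.03375

Exact integral: ∫_1^2.5 f(s) ds = 25.875.
M_5 = 25.84125.
Error = 25.875 − 25.84125 = 0.03375.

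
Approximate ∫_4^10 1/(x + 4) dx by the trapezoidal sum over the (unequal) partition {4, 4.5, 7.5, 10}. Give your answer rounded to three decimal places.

0.566

Subinterval widths: 0.5, 3, 2.5.
f(4) = 0.125, f(4.5) = 2/17, f(7.5) = 2/23, f(10) = 1/14.
On each subinterval the trapezoid contributes (Δx_i/2)·[f(x_{i-1}) + f(x_i)].
Sum ≈ 0.566.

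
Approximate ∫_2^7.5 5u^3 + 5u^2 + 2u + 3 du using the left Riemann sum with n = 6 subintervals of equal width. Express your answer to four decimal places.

Δu = (7.5 − 2)/6 = 11/12.
Left endpoints: 2, 35/12, 23/6, 4.75, 17/3, 79/12.
f(2) = 67, f(35/12) = 303139/1728, f(23/6) = 79009/216, f(4.75) = 661.171875, f(17/3) = 29287/27, f(79/12) = 2867591/1728.
Sum = Δu · [f(2) + f(35/12) + f(23/6) + ...].
Sum ≈ 3679.1069.

3679.1069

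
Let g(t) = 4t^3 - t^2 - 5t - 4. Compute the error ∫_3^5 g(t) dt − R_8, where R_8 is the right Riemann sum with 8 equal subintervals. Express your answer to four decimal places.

-46.7292

Exact integral: ∫_3^5 g(t) dt ≈ 463.333333.
R_8 = 510.0625.
Error ≈ 463.333333 − 510.0625 ≈ -46.7292.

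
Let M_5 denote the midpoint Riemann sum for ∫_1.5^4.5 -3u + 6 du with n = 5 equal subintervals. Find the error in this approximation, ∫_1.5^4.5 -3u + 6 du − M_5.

0

Exact integral: ∫_1.5^4.5 f(u) du = -9.
M_5 = -9.
Error = -9 − (-9) = 0.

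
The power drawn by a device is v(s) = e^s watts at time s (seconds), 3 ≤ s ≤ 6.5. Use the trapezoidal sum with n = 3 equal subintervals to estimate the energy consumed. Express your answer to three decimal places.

Δs = (6.5 − 3)/3 = 7/6.
v(3) ≈ 20.086, v(25/6) ≈ 64.500, v(16/3) ≈ 207.127, v(6.5) ≈ 665.142.
T_3 = (Δs/2)·[v(s_0) + 2v(s_1) + 2v(s_2) + v(s_3)].
Sum ≈ 716.614.

716.614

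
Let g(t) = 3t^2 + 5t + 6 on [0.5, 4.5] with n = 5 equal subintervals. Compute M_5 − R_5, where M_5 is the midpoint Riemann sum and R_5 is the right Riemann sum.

M_5 = 164.36.
R_5 = 198.28.
M_5 − R_5 = -33.92.

-33.92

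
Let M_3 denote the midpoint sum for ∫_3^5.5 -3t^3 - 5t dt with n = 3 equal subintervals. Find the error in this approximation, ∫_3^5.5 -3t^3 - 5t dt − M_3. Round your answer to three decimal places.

-5.534

Exact integral: ∫_3^5.5 f(t) dt = -678.671875.
M_3 ≈ -673.13802.
Error ≈ -678.671875 − (-673.13802) ≈ -5.534.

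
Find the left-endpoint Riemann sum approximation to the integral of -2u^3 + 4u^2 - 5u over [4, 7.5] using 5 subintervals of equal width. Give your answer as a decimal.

Δu = (7.5 − 4)/5 = 0.7.
Left endpoints: 4, 4.7, 5.4, 6.1, 6.8.
f(4) = -84, f(4.7) = -142.786, f(5.4) = -225.288, f(6.1) = -335.622, f(6.8) = -477.904.
Sum = Δu · [f(4) + f(4.7) + f(5.4) + f(6.1) + f(6.8)].
Sum = -885.92.

-885.92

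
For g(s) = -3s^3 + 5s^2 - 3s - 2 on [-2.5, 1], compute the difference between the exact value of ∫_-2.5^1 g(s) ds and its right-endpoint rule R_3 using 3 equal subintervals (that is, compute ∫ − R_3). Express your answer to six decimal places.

Exact integral: ∫_-2.5^1 g(s) ds ≈ 57.13020833.
R_3 ≈ 15.92824074.
Error ≈ 57.13020833 − 15.92824074 ≈ 41.201968.

41.201968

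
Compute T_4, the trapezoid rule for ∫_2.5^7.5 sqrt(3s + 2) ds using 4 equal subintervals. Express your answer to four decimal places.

20.4179

Δs = (7.5 − 2.5)/4 = 1.25.
f(2.5) ≈ 3.0822, f(3.75) ≈ 3.6401, f(5) ≈ 4.1231, f(6.25) ≈ 4.5552, f(7.5) ≈ 4.9497.
T_4 = (Δs/2)·[f(s_0) + 2f(s_1) + 2f(s_2) + 2f(s_3) + f(s_4)].
Sum ≈ 20.4179.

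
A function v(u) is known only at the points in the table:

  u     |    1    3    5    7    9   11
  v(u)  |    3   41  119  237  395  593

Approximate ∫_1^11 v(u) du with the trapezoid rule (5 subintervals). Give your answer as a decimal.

2180

Δu = 2.
T_5 = (2/2)·[3 + 2·41 + 2·119 + 2·237 + 2·395 + 593] = 2180.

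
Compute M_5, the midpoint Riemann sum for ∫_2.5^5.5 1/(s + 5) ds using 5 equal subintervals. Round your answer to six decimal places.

Δs = (5.5 − 2.5)/5 = 0.6.
Midpoints: 2.8, 3.4, 4, 4.6, 5.2.
f(2.8) = 5/39, f(3.4) = 5/42, f(4) = 1/9, f(4.6) = 5/48, f(5.2) = 5/51.
Sum = Δs · [f(2.8) + f(3.4) + f(4) + f(4.6) + f(5.2)].
Sum ≈ 0.336342.

0.336342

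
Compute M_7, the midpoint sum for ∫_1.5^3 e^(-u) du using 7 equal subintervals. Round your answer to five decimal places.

0.17301

Δu = (3 − 1.5)/7 = 3/14.
Midpoints: 45/28, 51/28, 57/28, 2.25, 69/28, 75/28, 81/28.
f(45/28) ≈ 0.20046, f(51/28) ≈ 0.16179, f(57/28) ≈ 0.13059, f(2.25) ≈ 0.10540, f(69/28) ≈ 0.08507, f(75/28) ≈ 0.06866, f(81/28) ≈ 0.05542.
Sum = Δu · [f(45/28) + f(51/28) + f(57/28) + ...].
Sum ≈ 0.17301.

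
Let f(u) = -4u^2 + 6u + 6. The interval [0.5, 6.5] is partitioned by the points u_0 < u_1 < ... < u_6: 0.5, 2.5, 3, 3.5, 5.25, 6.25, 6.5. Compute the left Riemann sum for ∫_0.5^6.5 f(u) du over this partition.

-131.4375

Subinterval widths: 2, 0.5, 0.5, 1.75, 1, 0.25.
Left endpoints: 0.5, 2.5, 3, 3.5, 5.25, 6.25.
f(0.5) = 8, f(2.5) = -4, f(3) = -12, f(3.5) = -22, f(5.25) = -72.75, f(6.25) = -112.75.
Sum = Σ Δu_i · f(u_i).
Sum = -131.4375.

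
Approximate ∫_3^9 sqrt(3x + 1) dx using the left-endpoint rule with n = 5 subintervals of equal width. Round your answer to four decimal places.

24.5973

Δx = (9 − 3)/5 = 1.2.
Left endpoints: 3, 4.2, 5.4, 6.6, 7.8.
f(3) ≈ 3.1623, f(4.2) ≈ 3.6878, f(5.4) ≈ 4.1473, f(6.6) ≈ 4.5607, f(7.8) ≈ 4.9396.
Sum = Δx · [f(3) + f(4.2) + f(5.4) + f(6.6) + f(7.8)].
Sum ≈ 24.5973.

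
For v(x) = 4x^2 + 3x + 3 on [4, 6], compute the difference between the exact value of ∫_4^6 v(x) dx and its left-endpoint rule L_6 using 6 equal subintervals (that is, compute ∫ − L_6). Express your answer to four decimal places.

Exact integral: ∫_4^6 v(x) dx ≈ 238.666667.
L_6 ≈ 224.481481.
Error ≈ 238.666667 − 224.481481 ≈ 14.1852.

14.1852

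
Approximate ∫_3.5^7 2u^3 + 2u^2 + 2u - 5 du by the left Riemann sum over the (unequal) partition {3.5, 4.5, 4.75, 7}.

762.8671875

Subinterval widths: 1, 0.25, 2.25.
Left endpoints: 3.5, 4.5, 4.75.
f(3.5) = 112.25, f(4.5) = 226.75, f(4.75) = 263.96875.
Sum = Σ Δu_i · f(u_i).
Sum = 762.8671875.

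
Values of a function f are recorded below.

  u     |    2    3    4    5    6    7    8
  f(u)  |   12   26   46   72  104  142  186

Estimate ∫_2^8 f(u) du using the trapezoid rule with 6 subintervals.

Δu = 1.
T_6 = (1/2)·[12 + 2·26 + 2·46 + 2·72 + 2·104 + 2·142 + 186] = 489.

489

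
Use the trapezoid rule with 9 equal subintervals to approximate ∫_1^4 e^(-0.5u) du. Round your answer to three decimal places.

Δu = (4 − 1)/9 = 1/3.
f(1) ≈ 0.607, f(4/3) ≈ 0.513, f(5/3) ≈ 0.435, f(2) ≈ 0.368, f(7/3) ≈ 0.311, f(8/3) ≈ 0.264, f(3) ≈ 0.223, f(10/3) ≈ 0.189, f(11/3) ≈ 0.160, f(4) ≈ 0.135.
T_9 = (Δu/2)·[f(u_0) + 2f(u_1) + ... + 2f(u_{8}) + f(u_9)].
Sum ≈ 0.945.

0.945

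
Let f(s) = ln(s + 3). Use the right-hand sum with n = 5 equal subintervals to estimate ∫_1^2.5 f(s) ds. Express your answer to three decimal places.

Δs = (2.5 − 1)/5 = 0.3.
Right endpoints: 1.3, 1.6, 1.9, 2.2, 2.5.
f(1.3) ≈ 1.459, f(1.6) ≈ 1.526, f(1.9) ≈ 1.589, f(2.2) ≈ 1.649, f(2.5) ≈ 1.705.
Sum = Δs · [f(1.3) + f(1.6) + f(1.9) + f(2.2) + f(2.5)].
Sum ≈ 2.378.

2.378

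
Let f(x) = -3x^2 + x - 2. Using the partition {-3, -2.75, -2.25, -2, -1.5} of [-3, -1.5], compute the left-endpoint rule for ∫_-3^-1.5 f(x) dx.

-34.578125

Subinterval widths: 0.25, 0.5, 0.25, 0.5.
Left endpoints: -3, -2.75, -2.25, -2.
f(-3) = -32, f(-2.75) = -27.4375, f(-2.25) = -19.4375, f(-2) = -16.
Sum = Σ Δx_i · f(x_i).
Sum = -34.578125.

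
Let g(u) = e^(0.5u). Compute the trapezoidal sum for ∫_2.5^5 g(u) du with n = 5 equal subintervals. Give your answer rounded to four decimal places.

Δu = (5 − 2.5)/5 = 0.5.
g(2.5) ≈ 3.4903, g(3) ≈ 4.4817, g(3.5) ≈ 5.7546, g(4) ≈ 7.3891, g(4.5) ≈ 9.4877, g(5) ≈ 12.1825.
T_5 = (Δu/2)·[g(u_0) + 2g(u_1) + ... + 2g(u_{4}) + g(u_5)].
Sum ≈ 17.4748.

17.4748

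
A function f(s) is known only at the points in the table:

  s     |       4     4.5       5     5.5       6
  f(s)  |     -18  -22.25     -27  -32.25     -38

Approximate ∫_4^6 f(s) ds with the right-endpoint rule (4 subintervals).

-59.75

Δs = 0.5.
Sum = 0.5·[(-22.25) + (-27) + (-32.25) + (-38)] = -59.75.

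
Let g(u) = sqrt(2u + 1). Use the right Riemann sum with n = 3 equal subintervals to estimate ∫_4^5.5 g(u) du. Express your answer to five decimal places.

Δu = (5.5 − 4)/3 = 0.5.
Right endpoints: 4.5, 5, 5.5.
g(4.5) ≈ 3.16228, g(5) ≈ 3.31662, g(5.5) ≈ 3.46410.
Sum = Δu · [g(4.5) + g(5) + g(5.5)].
Sum ≈ 4.97150.

4.97150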